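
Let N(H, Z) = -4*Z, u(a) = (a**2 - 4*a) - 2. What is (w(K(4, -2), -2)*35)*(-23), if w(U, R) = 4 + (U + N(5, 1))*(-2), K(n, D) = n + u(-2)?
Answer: 12880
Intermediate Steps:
u(a) = -2 + a**2 - 4*a
K(n, D) = 10 + n (K(n, D) = n + (-2 + (-2)**2 - 4*(-2)) = n + (-2 + 4 + 8) = n + 10 = 10 + n)
w(U, R) = 12 - 2*U (w(U, R) = 4 + (U - 4*1)*(-2) = 4 + (U - 4)*(-2) = 4 + (-4 + U)*(-2) = 4 + (8 - 2*U) = 12 - 2*U)
(w(K(4, -2), -2)*35)*(-23) = ((12 - 2*(10 + 4))*35)*(-23) = ((12 - 2*14)*35)*(-23) = ((12 - 28)*35)*(-23) = -16*35*(-23) = -560*(-23) = 12880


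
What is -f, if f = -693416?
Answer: 693416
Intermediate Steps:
-f = -1*(-693416) = 693416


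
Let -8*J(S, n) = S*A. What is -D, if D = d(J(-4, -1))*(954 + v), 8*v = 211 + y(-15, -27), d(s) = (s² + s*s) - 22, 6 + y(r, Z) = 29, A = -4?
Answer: 27531/2 ≈ 13766.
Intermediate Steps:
y(r, Z) = 23 (y(r, Z) = -6 + 29 = 23)
J(S, n) = S/2 (J(S, n) = -S*(-4)/8 = -(-1)*S/2 = S/2)
d(s) = -22 + 2*s² (d(s) = (s² + s²) - 22 = 2*s² - 22 = -22 + 2*s²)
v = 117/4 (v = (211 + 23)/8 = (⅛)*234 = 117/4 ≈ 29.250)
D = -27531/2 (D = (-22 + 2*((½)*(-4))²)*(954 + 117/4) = (-22 + 2*(-2)²)*(3933/4) = (-22 + 2*4)*(3933/4) = (-22 + 8)*(3933/4) = -14*3933/4 = -27531/2 ≈ -13766.)
-D = -1*(-27531/2) = 27531/2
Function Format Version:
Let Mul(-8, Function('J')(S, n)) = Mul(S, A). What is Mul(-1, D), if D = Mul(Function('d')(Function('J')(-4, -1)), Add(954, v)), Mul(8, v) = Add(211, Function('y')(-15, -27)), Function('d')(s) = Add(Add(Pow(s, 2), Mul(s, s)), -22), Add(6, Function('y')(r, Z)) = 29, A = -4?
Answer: Rational(27531, 2) ≈ 13766.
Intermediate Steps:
Function('y')(r, Z) = 23 (Function('y')(r, Z) = Add(-6, 29) = 23)
Function('J')(S, n) = Mul(Rational(1, 2), S) (Function('J')(S, n) = Mul(Rational(-1, 8), Mul(S, -4)) = Mul(Rational(-1, 8), Mul(-4, S)) = Mul(Rational(1, 2), S))
Function('d')(s) = Add(-22, Mul(2, Pow(s, 2))) (Function('d')(s) = Add(Add(Pow(s, 2), Pow(s, 2)), -22) = Add(Mul(2, Pow(s, 2)), -22) = Add(-22, Mul(2, Pow(s, 2))))
v = Rational(117, 4) (v = Mul(Rational(1, 8), Add(211, 23)) = Mul(Rational(1, 8), 234) = Rational(117, 4) ≈ 29.250)
D = Rational(-27531, 2) (D = Mul(Add(-22, Mul(2, Pow(Mul(Rational(1, 2), -4), 2))), Add(954, Rational(117, 4))) = Mul(Add(-22, Mul(2, Pow(-2, 2))), Rational(3933, 4)) = Mul(Add(-22, Mul(2, 4)), Rational(3933, 4)) = Mul(Add(-22, 8), Rational(3933, 4)) = Mul(-14, Rational(3933, 4)) = Rational(-27531, 2) ≈ -13766.)
Mul(-1, D) = Mul(-1, Rational(-27531, 2)) = Rational(27531, 2)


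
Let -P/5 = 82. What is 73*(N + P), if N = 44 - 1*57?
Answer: -30879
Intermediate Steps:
P = -410 (P = -5*82 = -410)
N = -13 (N = 44 - 57 = -13)
73*(N + P) = 73*(-13 - 410) = 73*(-423) = -30879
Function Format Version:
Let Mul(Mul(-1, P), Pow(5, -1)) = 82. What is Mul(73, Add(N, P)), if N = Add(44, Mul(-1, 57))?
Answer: -30879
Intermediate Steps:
P = -410 (P = Mul(-5, 82) = -410)
N = -13 (N = Add(44, -57) = -13)
Mul(73, Add(N, P)) = Mul(73, Add(-13, -410)) = Mul(73, -423) = -30879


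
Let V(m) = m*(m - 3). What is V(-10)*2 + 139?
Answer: 399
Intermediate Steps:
V(m) = m*(-3 + m)
V(-10)*2 + 139 = -10*(-3 - 10)*2 + 139 = -10*(-13)*2 + 139 = 130*2 + 139 = 260 + 139 = 399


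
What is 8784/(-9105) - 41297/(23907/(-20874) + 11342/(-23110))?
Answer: 10076622152802686/399225760455 ≈ 25240.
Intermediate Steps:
8784/(-9105) - 41297/(23907/(-20874) + 11342/(-23110)) = 8784*(-1/9105) - 41297/(23907*(-1/20874) + 11342*(-1/23110)) = -2928/3035 - 41297/(-7969/6958 - 5671/11555) = -2928/3035 - 41297/(-131540613/80399690) = -2928/3035 - 41297*(-80399690/131540613) = -2928/3035 + 3320265997930/131540613 = 10076622152802686/399225760455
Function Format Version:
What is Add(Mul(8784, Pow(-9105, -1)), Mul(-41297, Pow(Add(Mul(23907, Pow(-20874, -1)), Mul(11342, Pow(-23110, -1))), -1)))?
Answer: Rational(10076622152802686, 399225760455) ≈ 25240.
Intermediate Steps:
Add(Mul(8784, Pow(-9105, -1)), Mul(-41297, Pow(Add(Mul(23907, Pow(-20874, -1)), Mul(11342, Pow(-23110, -1))), -1))) = Add(Mul(8784, Rational(-1, 9105)), Mul(-41297, Pow(Add(Mul(23907, Rational(-1, 20874)), Mul(11342, Rational(-1, 23110))), -1))) = Add(Rational(-2928, 3035), Mul(-41297, Pow(Add(Rational(-7969, 6958), Rational(-5671, 11555)), -1))) = Add(Rational(-2928, 3035), Mul(-41297, Pow(Rational(-131540613, 80399690), -1))) = Add(Rational(-2928, 3035), Mul(-41297, Rational(-80399690, 131540613))) = Add(Rational(-2928, 3035), Rational(3320265997930, 131540613)) = Rational(10076622152802686, 399225760455)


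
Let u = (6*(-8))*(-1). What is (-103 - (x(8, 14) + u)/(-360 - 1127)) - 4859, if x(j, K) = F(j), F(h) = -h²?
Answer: -7378510/1487 ≈ -4962.0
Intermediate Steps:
u = 48 (u = -48*(-1) = 48)
x(j, K) = -j²
(-103 - (x(8, 14) + u)/(-360 - 1127)) - 4859 = (-103 - (-1*8² + 48)/(-360 - 1127)) - 4859 = (-103 - (-1*64 + 48)/(-1487)) - 4859 = (-103 - (-64 + 48)*(-1)/1487) - 4859 = (-103 - (-16)*(-1)/1487) - 4859 = (-103 - 1*16/1487) - 4859 = (-103 - 16/1487) - 4859 = -153177/1487 - 4859 = -7378510/1487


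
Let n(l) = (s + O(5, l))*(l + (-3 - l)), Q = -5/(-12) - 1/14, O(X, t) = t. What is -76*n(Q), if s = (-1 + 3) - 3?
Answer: -1045/7 ≈ -149.29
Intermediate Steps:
s = -1 (s = 2 - 3 = -1)
Q = 29/84 (Q = -5*(-1/12) - 1*1/14 = 5/12 - 1/14 = 29/84 ≈ 0.34524)
n(l) = 3 - 3*l (n(l) = (-1 + l)*(l + (-3 - l)) = (-1 + l)*(-3) = 3 - 3*l)
-76*n(Q) = -76*(3 - 3*29/84) = -76*(3 - 29/28) = -76*55/28 = -1045/7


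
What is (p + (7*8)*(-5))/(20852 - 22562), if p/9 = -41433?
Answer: 373177/1710 ≈ 218.23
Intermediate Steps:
p = -372897 (p = 9*(-41433) = -372897)
(p + (7*8)*(-5))/(20852 - 22562) = (-372897 + (7*8)*(-5))/(20852 - 22562) = (-372897 + 56*(-5))/(-1710) = (-372897 - 280)*(-1/1710) = -373177*(-1/1710) = 373177/1710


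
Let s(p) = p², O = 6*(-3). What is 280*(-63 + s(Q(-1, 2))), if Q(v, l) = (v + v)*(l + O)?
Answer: 269080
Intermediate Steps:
O = -18
Q(v, l) = 2*v*(-18 + l) (Q(v, l) = (v + v)*(l - 18) = (2*v)*(-18 + l) = 2*v*(-18 + l))
280*(-63 + s(Q(-1, 2))) = 280*(-63 + (2*(-1)*(-18 + 2))²) = 280*(-63 + (2*(-1)*(-16))²) = 280*(-63 + 32²) = 280*(-63 + 1024) = 280*961 = 269080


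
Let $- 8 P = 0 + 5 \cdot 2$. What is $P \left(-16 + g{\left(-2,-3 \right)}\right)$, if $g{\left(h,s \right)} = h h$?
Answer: $15$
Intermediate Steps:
$g{\left(h,s \right)} = h^{2}$
$P = - \frac{5}{4}$ ($P = - \frac{0 + 5 \cdot 2}{8} = - \frac{0 + 10}{8} = \left(- \frac{1}{8}\right) 10 = - \frac{5}{4} \approx -1.25$)
$P \left(-16 + g{\left(-2,-3 \right)}\right) = - \frac{5 \left(-16 + \left(-2\right)^{2}\right)}{4} = - \frac{5 \left(-16 + 4\right)}{4} = \left(- \frac{5}{4}\right) \left(-12\right) = 15$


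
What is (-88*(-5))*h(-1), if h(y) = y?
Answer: -440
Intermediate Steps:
(-88*(-5))*h(-1) = -88*(-5)*(-1) = -22*(-20)*(-1) = 440*(-1) = -440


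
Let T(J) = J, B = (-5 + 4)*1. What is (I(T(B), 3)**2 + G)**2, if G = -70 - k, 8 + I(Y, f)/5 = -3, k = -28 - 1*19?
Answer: 9012004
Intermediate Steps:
B = -1 (B = -1*1 = -1)
k = -47 (k = -28 - 19 = -47)
I(Y, f) = -55 (I(Y, f) = -40 + 5*(-3) = -40 - 15 = -55)
G = -23 (G = -70 - 1*(-47) = -70 + 47 = -23)
(I(T(B), 3)**2 + G)**2 = ((-55)**2 - 23)**2 = (3025 - 23)**2 = 3002**2 = 9012004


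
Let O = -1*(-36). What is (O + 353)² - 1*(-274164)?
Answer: 425485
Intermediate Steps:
O = 36
(O + 353)² - 1*(-274164) = (36 + 353)² - 1*(-274164) = 389² + 274164 = 151321 + 274164 = 425485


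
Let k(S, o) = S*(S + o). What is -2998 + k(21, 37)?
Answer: -1780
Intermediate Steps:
-2998 + k(21, 37) = -2998 + 21*(21 + 37) = -2998 + 21*58 = -2998 + 1218 = -1780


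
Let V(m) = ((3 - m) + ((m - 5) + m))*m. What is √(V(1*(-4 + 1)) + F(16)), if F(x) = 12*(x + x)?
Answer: √399 ≈ 19.975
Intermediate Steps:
V(m) = m*(-2 + m) (V(m) = ((3 - m) + ((-5 + m) + m))*m = ((3 - m) + (-5 + 2*m))*m = (-2 + m)*m = m*(-2 + m))
F(x) = 24*x (F(x) = 12*(2*x) = 24*x)
√(V(1*(-4 + 1)) + F(16)) = √((1*(-4 + 1))*(-2 + 1*(-4 + 1)) + 24*16) = √((1*(-3))*(-2 + 1*(-3)) + 384) = √(-3*(-2 - 3) + 384) = √(-3*(-5) + 384) = √(15 + 384) = √399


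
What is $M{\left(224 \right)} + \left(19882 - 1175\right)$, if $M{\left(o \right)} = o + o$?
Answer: $19155$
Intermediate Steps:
$M{\left(o \right)} = 2 o$
$M{\left(224 \right)} + \left(19882 - 1175\right) = 2 \cdot 224 + \left(19882 - 1175\right) = 448 + 18707 = 19155$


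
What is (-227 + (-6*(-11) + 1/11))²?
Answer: 3132900/121 ≈ 25892.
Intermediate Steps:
(-227 + (-6*(-11) + 1/11))² = (-227 + (66 + 1/11))² = (-227 + 727/11)² = (-1770/11)² = 3132900/121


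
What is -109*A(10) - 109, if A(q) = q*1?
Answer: -1199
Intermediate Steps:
A(q) = q
-109*A(10) - 109 = -109*10 - 109 = -1090 - 109 = -1199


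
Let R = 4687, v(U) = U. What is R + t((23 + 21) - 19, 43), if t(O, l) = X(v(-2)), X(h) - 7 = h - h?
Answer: 4694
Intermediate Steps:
X(h) = 7 (X(h) = 7 + (h - h) = 7 + 0 = 7)
t(O, l) = 7
R + t((23 + 21) - 19, 43) = 4687 + 7 = 4694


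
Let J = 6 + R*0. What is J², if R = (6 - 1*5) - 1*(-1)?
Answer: 36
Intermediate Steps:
R = 2 (R = (6 - 5) + 1 = 1 + 1 = 2)
J = 6 (J = 6 + 2*0 = 6 + 0 = 6)
J² = 6² = 36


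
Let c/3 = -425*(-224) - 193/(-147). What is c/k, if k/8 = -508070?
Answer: -13994593/199163440 ≈ -0.070267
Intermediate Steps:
k = -4064560 (k = 8*(-508070) = -4064560)
c = 13994593/49 (c = 3*(-425*(-224) - 193/(-147)) = 3*(95200 - 193*(-1/147)) = 3*(95200 + 193/147) = 3*(13994593/147) = 13994593/49 ≈ 2.8560e+5)
c/k = (13994593/49)/(-4064560) = (13994593/49)*(-1/4064560) = -13994593/199163440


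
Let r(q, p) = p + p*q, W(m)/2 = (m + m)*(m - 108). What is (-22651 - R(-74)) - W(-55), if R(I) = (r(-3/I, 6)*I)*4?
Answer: -56663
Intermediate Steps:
W(m) = 4*m*(-108 + m) (W(m) = 2*((m + m)*(m - 108)) = 2*((2*m)*(-108 + m)) = 2*(2*m*(-108 + m)) = 4*m*(-108 + m))
R(I) = 4*I*(6 - 18/I) (R(I) = ((6*(1 - 3/I))*I)*4 = ((6 - 18/I)*I)*4 = (I*(6 - 18/I))*4 = 4*I*(6 - 18/I))
(-22651 - R(-74)) - W(-55) = (-22651 - (-72 + 24*(-74))) - 4*(-55)*(-108 - 55) = (-22651 - (-72 - 1776)) - 4*(-55)*(-163) = (-22651 - 1*(-1848)) - 1*35860 = (-22651 + 1848) - 35860 = -20803 - 35860 = -56663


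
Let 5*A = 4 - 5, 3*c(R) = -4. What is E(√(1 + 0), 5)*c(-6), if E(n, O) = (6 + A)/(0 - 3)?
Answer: 116/45 ≈ 2.5778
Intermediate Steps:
c(R) = -4/3 (c(R) = (⅓)*(-4) = -4/3)
A = -⅕ (A = (4 - 5)/5 = (⅕)*(-1) = -⅕ ≈ -0.20000)
E(n, O) = -29/15 (E(n, O) = (6 - ⅕)/(0 - 3) = (29/5)/(-3) = (29/5)*(-⅓) = -29/15)
E(√(1 + 0), 5)*c(-6) = -29/15*(-4/3) = 116/45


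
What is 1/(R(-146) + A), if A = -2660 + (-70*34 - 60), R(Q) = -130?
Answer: -1/5230 ≈ -0.00019120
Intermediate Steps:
A = -5100 (A = -2660 + (-2380 - 60) = -2660 - 2440 = -5100)
1/(R(-146) + A) = 1/(-130 - 5100) = 1/(-5230) = -1/5230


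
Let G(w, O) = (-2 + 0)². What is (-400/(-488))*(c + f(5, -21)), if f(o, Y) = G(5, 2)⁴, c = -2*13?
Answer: 11500/61 ≈ 188.52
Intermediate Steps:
c = -26
G(w, O) = 4 (G(w, O) = (-2)² = 4)
f(o, Y) = 256 (f(o, Y) = 4⁴ = 256)
(-400/(-488))*(c + f(5, -21)) = (-400/(-488))*(-26 + 256) = -400*(-1/488)*230 = (50/61)*230 = 11500/61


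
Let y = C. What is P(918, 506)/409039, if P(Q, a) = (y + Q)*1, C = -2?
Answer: 916/409039 ≈ 0.0022394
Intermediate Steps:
y = -2
P(Q, a) = -2 + Q (P(Q, a) = (-2 + Q)*1 = -2 + Q)
P(918, 506)/409039 = (-2 + 918)/409039 = 916*(1/409039) = 916/409039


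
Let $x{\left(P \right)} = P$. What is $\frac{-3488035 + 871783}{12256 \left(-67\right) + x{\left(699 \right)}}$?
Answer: $\frac{2616252}{820453} \approx 3.1888$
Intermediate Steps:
$\frac{-3488035 + 871783}{12256 \left(-67\right) + x{\left(699 \right)}} = \frac{-3488035 + 871783}{12256 \left(-67\right) + 699} = - \frac{2616252}{-821152 + 699} = - \frac{2616252}{-820453} = \left(-2616252\right) \left(- \frac{1}{820453}\right) = \frac{2616252}{820453}$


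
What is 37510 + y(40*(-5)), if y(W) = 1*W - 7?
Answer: 37303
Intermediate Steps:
y(W) = -7 + W (y(W) = W - 7 = -7 + W)
37510 + y(40*(-5)) = 37510 + (-7 + 40*(-5)) = 37510 + (-7 - 200) = 37510 - 207 = 37303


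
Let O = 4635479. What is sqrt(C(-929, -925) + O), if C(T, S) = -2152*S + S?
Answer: sqrt(6625154) ≈ 2573.9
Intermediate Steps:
C(T, S) = -2151*S
sqrt(C(-929, -925) + O) = sqrt(-2151*(-925) + 4635479) = sqrt(1989675 + 4635479) = sqrt(6625154)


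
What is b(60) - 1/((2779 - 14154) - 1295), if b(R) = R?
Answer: 760201/12670 ≈ 60.000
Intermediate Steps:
b(60) - 1/((2779 - 14154) - 1295) = 60 - 1/((2779 - 14154) - 1295) = 60 - 1/(-11375 - 1295) = 60 - 1/(-12670) = 60 - 1*(-1/12670) = 60 + 1/12670 = 760201/12670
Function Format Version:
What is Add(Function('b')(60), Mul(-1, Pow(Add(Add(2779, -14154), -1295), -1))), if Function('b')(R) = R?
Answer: Rational(760201, 12670) ≈ 60.000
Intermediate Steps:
Add(Function('b')(60), Mul(-1, Pow(Add(Add(2779, -14154), -1295), -1))) = Add(60, Mul(-1, Pow(Add(Add(2779, -14154), -1295), -1))) = Add(60, Mul(-1, Pow(Add(-11375, -1295), -1))) = Add(60, Mul(-1, Pow(-12670, -1))) = Add(60, Mul(-1, Rational(-1, 12670))) = Add(60, Rational(1, 12670)) = Rational(760201, 12670)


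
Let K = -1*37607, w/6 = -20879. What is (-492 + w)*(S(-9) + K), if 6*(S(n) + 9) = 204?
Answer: 4726537812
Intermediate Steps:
S(n) = 25 (S(n) = -9 + (⅙)*204 = -9 + 34 = 25)
w = -125274 (w = 6*(-20879) = -125274)
K = -37607
(-492 + w)*(S(-9) + K) = (-492 - 125274)*(25 - 37607) = -125766*(-37582) = 4726537812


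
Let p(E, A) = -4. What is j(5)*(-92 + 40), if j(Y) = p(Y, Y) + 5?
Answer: -52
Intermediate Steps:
j(Y) = 1 (j(Y) = -4 + 5 = 1)
j(5)*(-92 + 40) = 1*(-92 + 40) = 1*(-52) = -52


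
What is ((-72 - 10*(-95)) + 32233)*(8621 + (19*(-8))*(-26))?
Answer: 416304603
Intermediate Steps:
((-72 - 10*(-95)) + 32233)*(8621 + (19*(-8))*(-26)) = ((-72 + 950) + 32233)*(8621 - 152*(-26)) = (878 + 32233)*(8621 + 3952) = 33111*12573 = 416304603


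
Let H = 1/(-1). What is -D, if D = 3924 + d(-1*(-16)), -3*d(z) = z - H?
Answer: -11755/3 ≈ -3918.3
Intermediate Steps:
H = -1
d(z) = -⅓ - z/3 (d(z) = -(z - 1*(-1))/3 = -(z + 1)/3 = -(1 + z)/3 = -⅓ - z/3)
D = 11755/3 (D = 3924 + (-⅓ - (-1)*(-16)/3) = 3924 + (-⅓ - ⅓*16) = 3924 + (-⅓ - 16/3) = 3924 - 17/3 = 11755/3 ≈ 3918.3)
-D = -1*11755/3 = -11755/3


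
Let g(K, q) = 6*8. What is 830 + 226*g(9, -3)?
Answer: 11678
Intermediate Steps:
g(K, q) = 48
830 + 226*g(9, -3) = 830 + 226*48 = 830 + 10848 = 11678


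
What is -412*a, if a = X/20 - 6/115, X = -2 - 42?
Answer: 106708/115 ≈ 927.90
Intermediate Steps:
X = -44
a = -259/115 (a = -44/20 - 6/115 = -44*1/20 - 6*1/115 = -11/5 - 6/115 = -259/115 ≈ -2.2522)
-412*a = -412*(-259/115) = 106708/115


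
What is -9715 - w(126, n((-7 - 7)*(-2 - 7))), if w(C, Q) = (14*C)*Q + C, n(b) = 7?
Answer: -22189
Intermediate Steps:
w(C, Q) = C + 14*C*Q (w(C, Q) = 14*C*Q + C = C + 14*C*Q)
-9715 - w(126, n((-7 - 7)*(-2 - 7))) = -9715 - 126*(1 + 14*7) = -9715 - 126*(1 + 98) = -9715 - 126*99 = -9715 - 1*12474 = -9715 - 12474 = -22189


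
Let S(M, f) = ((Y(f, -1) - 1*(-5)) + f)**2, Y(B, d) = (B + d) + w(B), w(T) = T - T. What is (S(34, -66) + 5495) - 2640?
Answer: 19239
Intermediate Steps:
w(T) = 0
Y(B, d) = B + d (Y(B, d) = (B + d) + 0 = B + d)
S(M, f) = (4 + 2*f)**2 (S(M, f) = (((f - 1) - 1*(-5)) + f)**2 = (((-1 + f) + 5) + f)**2 = ((4 + f) + f)**2 = (4 + 2*f)**2)
(S(34, -66) + 5495) - 2640 = (4*(2 - 66)**2 + 5495) - 2640 = (4*(-64)**2 + 5495) - 2640 = (4*4096 + 5495) - 2640 = (16384 + 5495) - 2640 = 21879 - 2640 = 19239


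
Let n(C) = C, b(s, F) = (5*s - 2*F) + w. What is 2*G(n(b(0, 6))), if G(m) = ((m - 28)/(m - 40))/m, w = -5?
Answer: -30/323 ≈ -0.092879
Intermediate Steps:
b(s, F) = -5 - 2*F + 5*s (b(s, F) = (5*s - 2*F) - 5 = (-2*F + 5*s) - 5 = -5 - 2*F + 5*s)
G(m) = (-28 + m)/(m*(-40 + m)) (G(m) = ((-28 + m)/(-40 + m))/m = (-28 + m)/(m*(-40 + m)))
2*G(n(b(0, 6))) = 2*((-28 + (-5 - 2*6 + 5*0))/((-5 - 2*6 + 5*0)*(-40 + (-5 - 2*6 + 5*0)))) = 2*((-28 + (-5 - 12 + 0))/((-5 - 12 + 0)*(-40 + (-5 - 12 + 0)))) = 2*((-28 - 17)/((-17)*(-40 - 17))) = 2*(-1/17*(-45)/(-57)) = 2*(-1/17*(-1/57)*(-45)) = 2*(-15/323) = -30/323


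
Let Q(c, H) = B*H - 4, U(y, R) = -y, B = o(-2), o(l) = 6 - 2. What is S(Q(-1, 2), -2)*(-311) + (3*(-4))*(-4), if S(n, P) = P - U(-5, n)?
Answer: 2225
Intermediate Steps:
o(l) = 4
B = 4
Q(c, H) = -4 + 4*H (Q(c, H) = 4*H - 4 = -4 + 4*H)
S(n, P) = -5 + P (S(n, P) = P - (-1)*(-5) = P - 1*5 = P - 5 = -5 + P)
S(Q(-1, 2), -2)*(-311) + (3*(-4))*(-4) = (-5 - 2)*(-311) + (3*(-4))*(-4) = -7*(-311) - 12*(-4) = 2177 + 48 = 2225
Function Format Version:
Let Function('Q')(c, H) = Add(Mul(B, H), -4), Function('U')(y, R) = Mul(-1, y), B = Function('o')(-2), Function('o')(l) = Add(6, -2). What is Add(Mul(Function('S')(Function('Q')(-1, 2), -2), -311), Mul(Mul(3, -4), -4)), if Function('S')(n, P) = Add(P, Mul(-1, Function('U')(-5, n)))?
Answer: 2225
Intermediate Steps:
Function('o')(l) = 4
B = 4
Function('Q')(c, H) = Add(-4, Mul(4, H)) (Function('Q')(c, H) = Add(Mul(4, H), -4) = Add(-4, Mul(4, H)))
Function('S')(n, P) = Add(-5, P) (Function('S')(n, P) = Add(P, Mul(-1, Mul(-1, -5))) = Add(P, Mul(-1, 5)) = Add(P, -5) = Add(-5, P))
Add(Mul(Function('S')(Function('Q')(-1, 2), -2), -311), Mul(Mul(3, -4), -4)) = Add(Mul(Add(-5, -2), -311), Mul(Mul(3, -4), -4)) = Add(Mul(-7, -311), Mul(-12, -4)) = Add(2177, 48) = 2225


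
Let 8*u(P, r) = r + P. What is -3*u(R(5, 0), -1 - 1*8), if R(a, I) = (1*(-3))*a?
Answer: 9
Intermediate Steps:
R(a, I) = -3*a
u(P, r) = P/8 + r/8 (u(P, r) = (r + P)/8 = (P + r)/8 = P/8 + r/8)
-3*u(R(5, 0), -1 - 1*8) = -3*((-3*5)/8 + (-1 - 1*8)/8) = -3*((⅛)*(-15) + (-1 - 8)/8) = -3*(-15/8 + (⅛)*(-9)) = -3*(-15/8 - 9/8) = -3*(-3) = 9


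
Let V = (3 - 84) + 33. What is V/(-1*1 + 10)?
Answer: -16/3 ≈ -5.3333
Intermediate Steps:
V = -48 (V = -81 + 33 = -48)
V/(-1*1 + 10) = -48/(-1*1 + 10) = -48/(-1 + 10) = -48/9 = -48*⅑ = -16/3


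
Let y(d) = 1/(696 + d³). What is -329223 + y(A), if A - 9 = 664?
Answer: -100354384663598/304821913 ≈ -3.2922e+5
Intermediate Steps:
A = 673 (A = 9 + 664 = 673)
-329223 + y(A) = -329223 + 1/(696 + 673³) = -329223 + 1/(696 + 304821217) = -329223 + 1/304821913 = -100354384663598/304821913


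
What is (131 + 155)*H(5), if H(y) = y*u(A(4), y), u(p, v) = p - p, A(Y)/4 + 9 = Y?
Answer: 0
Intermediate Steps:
A(Y) = -36 + 4*Y
u(p, v) = 0
H(y) = 0 (H(y) = y*0 = 0)
(131 + 155)*H(5) = (131 + 155)*0 = 286*0 = 0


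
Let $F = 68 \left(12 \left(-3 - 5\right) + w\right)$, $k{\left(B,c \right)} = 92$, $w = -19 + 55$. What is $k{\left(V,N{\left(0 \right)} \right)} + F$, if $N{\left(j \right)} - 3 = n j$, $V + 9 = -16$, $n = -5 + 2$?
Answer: $-3988$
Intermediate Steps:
$n = -3$
$V = -25$ ($V = -9 - 16 = -25$)
$w = 36$
$N{\left(j \right)} = 3 - 3 j$
$F = -4080$ ($F = 68 \left(12 \left(-3 - 5\right) + 36\right) = 68 \left(12 \left(-8\right) + 36\right) = 68 \left(-96 + 36\right) = 68 \left(-60\right) = -4080$)
$k{\left(V,N{\left(0 \right)} \right)} + F = 92 - 4080 = -3988$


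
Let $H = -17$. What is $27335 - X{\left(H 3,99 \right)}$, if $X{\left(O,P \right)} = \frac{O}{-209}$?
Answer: $\frac{5712964}{209} \approx 27335.0$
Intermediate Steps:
$X{\left(O,P \right)} = - \frac{O}{209}$ ($X{\left(O,P \right)} = O \left(- \frac{1}{209}\right) = - \frac{O}{209}$)
$27335 - X{\left(H 3,99 \right)} = 27335 - - \frac{\left(-17\right) 3}{209} = 27335 - \left(- \frac{1}{209}\right) \left(-51\right) = 27335 - \frac{51}{209} = \frac{5712964}{209}$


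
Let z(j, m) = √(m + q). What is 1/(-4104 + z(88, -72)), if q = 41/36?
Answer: -147744/606343927 - 6*I*√2551/606343927 ≈ -0.00024366 - 4.9979e-7*I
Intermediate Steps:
q = 41/36 (q = 41*(1/36) = 41/36 ≈ 1.1389)
z(j, m) = √(41/36 + m) (z(j, m) = √(m + 41/36) = √(41/36 + m))
1/(-4104 + z(88, -72)) = 1/(-4104 + √(41 + 36*(-72))/6) = 1/(-4104 + √(41 - 2592)/6) = 1/(-4104 + √(-2551)/6) = 1/(-4104 + (I*√2551)/6) = 1/(-4104 + I*√2551/6)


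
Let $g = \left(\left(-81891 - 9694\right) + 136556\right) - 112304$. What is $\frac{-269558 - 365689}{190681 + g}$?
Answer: $- \frac{211749}{41116} \approx -5.15$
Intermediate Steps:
$g = -67333$ ($g = \left(-91585 + 136556\right) - 112304 = 44971 - 112304 = -67333$)
$\frac{-269558 - 365689}{190681 + g} = \frac{-269558 - 365689}{190681 - 67333} = - \frac{635247}{123348} = \left(-635247\right) \frac{1}{123348} = - \frac{211749}{41116}$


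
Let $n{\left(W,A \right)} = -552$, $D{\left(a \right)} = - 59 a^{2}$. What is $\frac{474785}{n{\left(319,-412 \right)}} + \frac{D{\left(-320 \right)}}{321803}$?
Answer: $- \frac{156122200555}{177635256} \approx -878.89$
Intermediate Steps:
$\frac{474785}{n{\left(319,-412 \right)}} + \frac{D{\left(-320 \right)}}{321803} = \frac{474785}{-552} + \frac{\left(-59\right) \left(-320\right)^{2}}{321803} = 474785 \left(- \frac{1}{552}\right) + \left(-59\right) 102400 \cdot \frac{1}{321803} = - \frac{474785}{552} - \frac{6041600}{321803} = - \frac{156122200555}{177635256}$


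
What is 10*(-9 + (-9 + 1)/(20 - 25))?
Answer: -74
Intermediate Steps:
10*(-9 + (-9 + 1)/(20 - 25)) = 10*(-9 - 8/(-5)) = 10*(-9 - 8*(-1/5)) = 10*(-9 + 8/5) = 10*(-37/5) = -74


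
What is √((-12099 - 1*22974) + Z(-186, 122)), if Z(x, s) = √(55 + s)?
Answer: √(-35073 + √177) ≈ 187.24*I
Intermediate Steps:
√((-12099 - 1*22974) + Z(-186, 122)) = √((-12099 - 1*22974) + √(55 + 122)) = √((-12099 - 22974) + √177) = √(-35073 + √177)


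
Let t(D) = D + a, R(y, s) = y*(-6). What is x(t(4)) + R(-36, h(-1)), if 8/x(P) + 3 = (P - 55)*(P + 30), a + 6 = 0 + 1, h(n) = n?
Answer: 351424/1627 ≈ 216.00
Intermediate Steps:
a = -5 (a = -6 + (0 + 1) = -6 + 1 = -5)
R(y, s) = -6*y
t(D) = -5 + D (t(D) = D - 5 = -5 + D)
x(P) = 8/(-3 + (-55 + P)*(30 + P)) (x(P) = 8/(-3 + (P - 55)*(P + 30)) = 8/(-3 + (-55 + P)*(30 + P)))
x(t(4)) + R(-36, h(-1)) = 8/(-1653 + (-5 + 4)² - 25*(-5 + 4)) - 6*(-36) = 8/(-1653 + (-1)² - 25*(-1)) + 216 = 8/(-1653 + 1 + 25) + 216 = 8/(-1627) + 216 = 8*(-1/1627) + 216 = -8/1627 + 216 = 351424/1627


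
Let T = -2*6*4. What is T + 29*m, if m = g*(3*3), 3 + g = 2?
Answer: -309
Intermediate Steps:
g = -1 (g = -3 + 2 = -1)
m = -9 (m = -3*3 = -1*9 = -9)
T = -48 (T = -12*4 = -48)
T + 29*m = -48 + 29*(-9) = -48 - 261 = -309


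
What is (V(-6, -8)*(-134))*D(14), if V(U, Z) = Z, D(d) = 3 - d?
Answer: -11792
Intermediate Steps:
(V(-6, -8)*(-134))*D(14) = (-8*(-134))*(3 - 1*14) = 1072*(3 - 14) = 1072*(-11) = -11792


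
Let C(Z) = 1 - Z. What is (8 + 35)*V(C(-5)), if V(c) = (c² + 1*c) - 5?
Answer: 1591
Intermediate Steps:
V(c) = -5 + c + c² (V(c) = (c² + c) - 5 = (c + c²) - 5 = -5 + c + c²)
(8 + 35)*V(C(-5)) = (8 + 35)*(-5 + (1 - 1*(-5)) + (1 - 1*(-5))²) = 43*(-5 + (1 + 5) + (1 + 5)²) = 43*(-5 + 6 + 6²) = 43*(-5 + 6 + 36) = 43*37 = 1591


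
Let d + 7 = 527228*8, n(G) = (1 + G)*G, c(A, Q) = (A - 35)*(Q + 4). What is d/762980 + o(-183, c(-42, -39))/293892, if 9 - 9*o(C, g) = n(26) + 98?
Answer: 1394455068337/252262932930 ≈ 5.5278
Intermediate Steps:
c(A, Q) = (-35 + A)*(4 + Q)
n(G) = G*(1 + G)
o(C, g) = -791/9 (o(C, g) = 1 - (26*(1 + 26) + 98)/9 = 1 - (26*27 + 98)/9 = 1 - (702 + 98)/9 = 1 - ⅑*800 = 1 - 800/9 = -791/9)
d = 4217817 (d = -7 + 527228*8 = -7 + 4217824 = 4217817)
d/762980 + o(-183, c(-42, -39))/293892 = 4217817/762980 - 791/9/293892 = 4217817*(1/762980) - 791/9*1/293892 = 4217817/762980 - 791/2645028 = 1394455068337/252262932930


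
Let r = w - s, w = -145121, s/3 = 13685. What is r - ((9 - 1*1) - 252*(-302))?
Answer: -262288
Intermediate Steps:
s = 41055 (s = 3*13685 = 41055)
r = -186176 (r = -145121 - 1*41055 = -145121 - 41055 = -186176)
r - ((9 - 1*1) - 252*(-302)) = -186176 - ((9 - 1*1) - 252*(-302)) = -186176 - ((9 - 1) + 76104) = -186176 - (8 + 76104) = -186176 - 1*76112 = -186176 - 76112 = -262288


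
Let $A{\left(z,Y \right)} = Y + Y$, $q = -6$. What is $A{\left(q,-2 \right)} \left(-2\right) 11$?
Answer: $88$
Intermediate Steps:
$A{\left(z,Y \right)} = 2 Y$
$A{\left(q,-2 \right)} \left(-2\right) 11 = 2 \left(-2\right) \left(-2\right) 11 = \left(-4\right) \left(-2\right) 11 = 8 \cdot 11 = 88$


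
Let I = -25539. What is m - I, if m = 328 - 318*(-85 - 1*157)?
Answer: 102823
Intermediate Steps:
m = 77284 (m = 328 - 318*(-85 - 157) = 328 - 318*(-242) = 328 + 76956 = 77284)
m - I = 77284 - 1*(-25539) = 77284 + 25539 = 102823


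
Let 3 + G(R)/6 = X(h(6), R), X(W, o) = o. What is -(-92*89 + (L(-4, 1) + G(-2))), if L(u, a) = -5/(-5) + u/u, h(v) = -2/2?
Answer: 8216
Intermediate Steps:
h(v) = -1 (h(v) = -2*½ = -1)
L(u, a) = 2 (L(u, a) = -5*(-⅕) + 1 = 1 + 1 = 2)
G(R) = -18 + 6*R
-(-92*89 + (L(-4, 1) + G(-2))) = -(-92*89 + (2 + (-18 + 6*(-2)))) = -(-8188 + (2 + (-18 - 12))) = -(-8188 + (2 - 30)) = -(-8188 - 28) = -1*(-8216) = 8216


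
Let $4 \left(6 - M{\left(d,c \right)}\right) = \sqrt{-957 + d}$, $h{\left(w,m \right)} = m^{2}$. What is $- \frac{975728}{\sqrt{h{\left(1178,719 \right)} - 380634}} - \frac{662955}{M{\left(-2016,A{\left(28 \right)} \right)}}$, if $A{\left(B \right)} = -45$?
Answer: $- \frac{21214560}{1183} - \frac{975728 \sqrt{136327}}{136327} - \frac{883940 i \sqrt{2973}}{1183} \approx -20576.0 - 40741.0 i$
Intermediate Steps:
$M{\left(d,c \right)} = 6 - \frac{\sqrt{-957 + d}}{4}$
$- \frac{975728}{\sqrt{h{\left(1178,719 \right)} - 380634}} - \frac{662955}{M{\left(-2016,A{\left(28 \right)} \right)}} = - \frac{975728}{\sqrt{719^{2} - 380634}} - \frac{662955}{6 - \frac{\sqrt{-957 - 2016}}{4}} = - \frac{975728}{\sqrt{516961 - 380634}} - \frac{662955}{6 - \frac{\sqrt{-2973}}{4}} = - \frac{975728}{\sqrt{136327}} - \frac{662955}{6 - \frac{i \sqrt{2973}}{4}} = - 975728 \frac{\sqrt{136327}}{136327} - \frac{662955}{6 - \frac{i \sqrt{2973}}{4}} = - \frac{975728 \sqrt{136327}}{136327} - \frac{662955}{6 - \frac{i \sqrt{2973}}{4}} = - \frac{662955}{6 - \frac{i \sqrt{2973}}{4}} - \frac{975728 \sqrt{136327}}{136327}$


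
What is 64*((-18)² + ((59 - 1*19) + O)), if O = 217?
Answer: 37184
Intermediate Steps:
64*((-18)² + ((59 - 1*19) + O)) = 64*((-18)² + ((59 - 1*19) + 217)) = 64*(324 + ((59 - 19) + 217)) = 64*(324 + (40 + 217)) = 64*(324 + 257) = 64*581 = 37184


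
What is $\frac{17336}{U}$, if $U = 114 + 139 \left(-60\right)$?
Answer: $- \frac{8668}{4113} \approx -2.1075$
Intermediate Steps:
$U = -8226$ ($U = 114 - 8340 = -8226$)
$\frac{17336}{U} = \frac{17336}{-8226} = 17336 \left(- \frac{1}{8226}\right) = - \frac{8668}{4113}$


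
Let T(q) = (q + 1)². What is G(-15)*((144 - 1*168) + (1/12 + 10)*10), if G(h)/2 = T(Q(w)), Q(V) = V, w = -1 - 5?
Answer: 11525/3 ≈ 3841.7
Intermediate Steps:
w = -6
T(q) = (1 + q)²
G(h) = 50 (G(h) = 2*(1 - 6)² = 2*(-5)² = 2*25 = 50)
G(-15)*((144 - 1*168) + (1/12 + 10)*10) = 50*((144 - 1*168) + (1/12 + 10)*10) = 50*((144 - 168) + (1/12 + 10)*10) = 50*(-24 + (121/12)*10) = 50*(-24 + 605/6) = 50*(461/6) = 11525/3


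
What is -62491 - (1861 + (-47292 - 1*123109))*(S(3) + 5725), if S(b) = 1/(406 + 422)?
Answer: 66573215666/69 ≈ 9.6483e+8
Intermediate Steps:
S(b) = 1/828
-62491 - (1861 + (-47292 - 1*123109))*(S(3) + 5725) = -62491 - (1861 + (-47292 - 1*123109))*(1/828 + 5725) = -62491 - (1861 + (-47292 - 123109))*4740301/828 = -62491 - (1861 - 170401)*4740301/828 = -62491 - (-168540)*4740301/828 = -62491 - 1*(-66577527545/69) = -62491 + 66577527545/69 = 66573215666/69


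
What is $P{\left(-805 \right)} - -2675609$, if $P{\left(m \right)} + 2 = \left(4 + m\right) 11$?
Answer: $2666796$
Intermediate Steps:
$P{\left(m \right)} = 42 + 11 m$ ($P{\left(m \right)} = -2 + \left(4 + m\right) 11 = -2 + \left(44 + 11 m\right) = 42 + 11 m$)
$P{\left(-805 \right)} - -2675609 = \left(42 + 11 \left(-805\right)\right) - -2675609 = \left(42 - 8855\right) + 2675609 = -8813 + 2675609 = 2666796$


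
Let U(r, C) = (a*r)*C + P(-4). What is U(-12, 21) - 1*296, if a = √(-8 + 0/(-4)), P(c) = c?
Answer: -300 - 504*I*√2 ≈ -300.0 - 712.76*I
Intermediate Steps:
a = 2*I*√2 (a = √(-8 + 0*(-¼)) = √(-8 + 0) = √(-8) = 2*I*√2 ≈ 2.8284*I)
U(r, C) = -4 + 2*I*C*r*√2 (U(r, C) = ((2*I*√2)*r)*C - 4 = (2*I*r*√2)*C - 4 = 2*I*C*r*√2 - 4 = -4 + 2*I*C*r*√2)
U(-12, 21) - 1*296 = (-4 + 2*I*21*(-12)*√2) - 1*296 = (-4 - 504*I*√2) - 296 = -300 - 504*I*√2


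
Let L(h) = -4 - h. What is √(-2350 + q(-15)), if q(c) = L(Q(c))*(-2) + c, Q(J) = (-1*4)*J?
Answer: I*√2237 ≈ 47.297*I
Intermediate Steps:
Q(J) = -4*J
q(c) = 8 - 7*c (q(c) = (-4 - (-4)*c)*(-2) + c = (-4 + 4*c)*(-2) + c = (8 - 8*c) + c = 8 - 7*c)
√(-2350 + q(-15)) = √(-2350 + (8 - 7*(-15))) = √(-2350 + (8 + 105)) = √(-2350 + 113) = √(-2237) = I*√2237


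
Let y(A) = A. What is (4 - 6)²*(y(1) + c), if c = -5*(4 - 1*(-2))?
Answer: -116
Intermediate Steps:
c = -30 (c = -5*(4 + 2) = -5*6 = -30)
(4 - 6)²*(y(1) + c) = (4 - 6)²*(1 - 30) = (-2)²*(-29) = 4*(-29) = -116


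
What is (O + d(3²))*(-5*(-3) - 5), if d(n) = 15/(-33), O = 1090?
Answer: 119850/11 ≈ 10895.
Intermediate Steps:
d(n) = -5/11 (d(n) = 15*(-1/33) = -5/11)
(O + d(3²))*(-5*(-3) - 5) = (1090 - 5/11)*(-5*(-3) - 5) = 11985*(15 - 5)/11 = (11985/11)*10 = 119850/11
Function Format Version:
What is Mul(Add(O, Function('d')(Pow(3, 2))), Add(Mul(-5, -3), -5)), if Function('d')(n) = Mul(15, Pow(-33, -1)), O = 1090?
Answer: Rational(119850, 11) ≈ 10895.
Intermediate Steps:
Function('d')(n) = Rational(-5, 11) (Function('d')(n) = Mul(15, Rational(-1, 33)) = Rational(-5, 11))
Mul(Add(O, Function('d')(Pow(3, 2))), Add(Mul(-5, -3), -5)) = Mul(Add(1090, Rational(-5, 11)), Add(Mul(-5, -3), -5)) = Mul(Rational(11985, 11), Add(15, -5)) = Mul(Rational(11985, 11), 10) = Rational(119850, 11)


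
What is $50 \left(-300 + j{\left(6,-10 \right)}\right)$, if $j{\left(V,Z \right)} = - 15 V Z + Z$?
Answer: $29500$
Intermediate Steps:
$j{\left(V,Z \right)} = Z - 15 V Z$ ($j{\left(V,Z \right)} = - 15 V Z + Z = Z - 15 V Z$)
$50 \left(-300 + j{\left(6,-10 \right)}\right) = 50 \left(-300 - 10 \left(1 - 90\right)\right) = 50 \left(-300 - -890\right) = 50 \left(-300 + 890\right) = 50 \cdot 590 = 29500$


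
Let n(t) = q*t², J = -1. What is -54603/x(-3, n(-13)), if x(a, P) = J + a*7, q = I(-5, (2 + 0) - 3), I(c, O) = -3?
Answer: 54603/22 ≈ 2482.0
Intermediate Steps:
q = -3
n(t) = -3*t²
x(a, P) = -1 + 7*a (x(a, P) = -1 + a*7 = -1 + 7*a)
-54603/x(-3, n(-13)) = -54603/(-1 + 7*(-3)) = -54603/(-1 - 21) = -54603/(-22) = -54603*(-1/22) = 54603/22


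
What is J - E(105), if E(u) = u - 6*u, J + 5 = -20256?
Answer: -19736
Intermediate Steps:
J = -20261 (J = -5 - 20256 = -20261)
E(u) = -5*u
J - E(105) = -20261 - (-5)*105 = -20261 - 1*(-525) = -20261 + 525 = -19736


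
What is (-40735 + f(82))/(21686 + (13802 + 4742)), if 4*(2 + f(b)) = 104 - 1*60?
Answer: -20363/20115 ≈ -1.0123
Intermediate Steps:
f(b) = 9 (f(b) = -2 + (104 - 1*60)/4 = -2 + (104 - 60)/4 = -2 + (1/4)*44 = -2 + 11 = 9)
(-40735 + f(82))/(21686 + (13802 + 4742)) = (-40735 + 9)/(21686 + (13802 + 4742)) = -40726/(21686 + 18544) = -40726/40230 = -40726*1/40230 = -20363/20115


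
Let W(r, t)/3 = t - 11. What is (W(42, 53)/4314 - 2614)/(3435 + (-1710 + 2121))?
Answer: -1879445/2765274 ≈ -0.67966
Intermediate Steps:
W(r, t) = -33 + 3*t (W(r, t) = 3*(t - 11) = 3*(-11 + t) = -33 + 3*t)
(W(42, 53)/4314 - 2614)/(3435 + (-1710 + 2121)) = ((-33 + 3*53)/4314 - 2614)/(3435 + (-1710 + 2121)) = ((-33 + 159)*(1/4314) - 2614)/(3435 + 411) = (126*(1/4314) - 2614)/3846 = (21/719 - 2614)*(1/3846) = -1879445/719*1/3846 = -1879445/2765274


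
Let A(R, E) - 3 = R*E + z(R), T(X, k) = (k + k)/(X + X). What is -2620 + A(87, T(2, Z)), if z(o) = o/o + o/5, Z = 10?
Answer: -10818/5 ≈ -2163.6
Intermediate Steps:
z(o) = 1 + o/5 (z(o) = 1 + o*(⅕) = 1 + o/5)
T(X, k) = k/X (T(X, k) = (2*k)/((2*X)) = (2*k)*(1/(2*X)) = k/X)
A(R, E) = 4 + R/5 + E*R (A(R, E) = 3 + (R*E + (1 + R/5)) = 3 + (E*R + (1 + R/5)) = 3 + (1 + R/5 + E*R) = 4 + R/5 + E*R)
-2620 + A(87, T(2, Z)) = -2620 + (4 + (⅕)*87 + (10/2)*87) = -2620 + (4 + 87/5 + (10*(½))*87) = -2620 + (4 + 87/5 + 5*87) = -2620 + (4 + 87/5 + 435) = -2620 + 2282/5 = -10818/5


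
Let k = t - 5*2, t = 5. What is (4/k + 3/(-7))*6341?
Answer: -272663/35 ≈ -7790.4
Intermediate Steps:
k = -5 (k = 5 - 5*2 = 5 - 10 = -5)
(4/k + 3/(-7))*6341 = (4/(-5) + 3/(-7))*6341 = (4*(-1/5) + 3*(-1/7))*6341 = (-4/5 - 3/7)*6341 = -43/35*6341 = -272663/35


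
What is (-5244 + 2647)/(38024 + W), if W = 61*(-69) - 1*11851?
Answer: -2597/21964 ≈ -0.11824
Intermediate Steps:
W = -16060 (W = -4209 - 11851 = -16060)
(-5244 + 2647)/(38024 + W) = (-5244 + 2647)/(38024 - 16060) = -2597/21964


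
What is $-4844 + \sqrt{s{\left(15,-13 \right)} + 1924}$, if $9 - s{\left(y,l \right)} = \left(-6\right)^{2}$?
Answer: $-4844 + \sqrt{1897} \approx -4800.4$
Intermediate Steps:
$s{\left(y,l \right)} = -27$ ($s{\left(y,l \right)} = 9 - \left(-6\right)^{2} = 9 - 36 = -27$)
$-4844 + \sqrt{s{\left(15,-13 \right)} + 1924} = -4844 + \sqrt{-27 + 1924} = -4844 + \sqrt{1897}$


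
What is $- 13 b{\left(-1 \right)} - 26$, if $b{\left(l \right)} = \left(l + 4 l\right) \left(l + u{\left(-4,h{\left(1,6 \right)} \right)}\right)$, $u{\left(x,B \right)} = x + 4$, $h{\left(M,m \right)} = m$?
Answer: $-91$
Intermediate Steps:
$u{\left(x,B \right)} = 4 + x$
$b{\left(l \right)} = 5 l^{2}$ ($b{\left(l \right)} = \left(l + 4 l\right) \left(l + \left(4 - 4\right)\right) = 5 l \left(l + 0\right) = 5 l l = 5 l^{2}$)
$- 13 b{\left(-1 \right)} - 26 = - 13 \cdot 5 \left(-1\right)^{2} - 26 = - 13 \cdot 5 \cdot 1 - 26 = \left(-13\right) 5 - 26 = -65 - 26 = -91$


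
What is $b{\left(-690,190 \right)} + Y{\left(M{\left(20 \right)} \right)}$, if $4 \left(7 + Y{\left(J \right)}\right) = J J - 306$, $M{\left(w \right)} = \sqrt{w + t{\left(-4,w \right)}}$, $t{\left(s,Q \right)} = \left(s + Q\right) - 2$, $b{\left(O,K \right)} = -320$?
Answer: $-395$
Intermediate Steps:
$t{\left(s,Q \right)} = -2 + Q + s$ ($t{\left(s,Q \right)} = \left(Q + s\right) - 2 = -2 + Q + s$)
$M{\left(w \right)} = \sqrt{-6 + 2 w}$ ($M{\left(w \right)} = \sqrt{w - \left(6 - w\right)} = \sqrt{w + \left(-6 + w\right)} = \sqrt{-6 + 2 w}$)
$Y{\left(J \right)} = - \frac{167}{2} + \frac{J^{2}}{4}$ ($Y{\left(J \right)} = -7 + \frac{J J - 306}{4} = -7 + \frac{J^{2} - 306}{4} = -7 + \frac{-306 + J^{2}}{4} = -7 + \left(- \frac{153}{2} + \frac{J^{2}}{4}\right) = - \frac{167}{2} + \frac{J^{2}}{4}$)
$b{\left(-690,190 \right)} + Y{\left(M{\left(20 \right)} \right)} = -320 - \left(\frac{167}{2} - \frac{\left(\sqrt{-6 + 2 \cdot 20}\right)^{2}}{4}\right) = -320 - \left(\frac{167}{2} - \frac{\left(\sqrt{-6 + 40}\right)^{2}}{4}\right) = -320 - \left(\frac{167}{2} - \frac{\left(\sqrt{34}\right)^{2}}{4}\right) = -320 + \left(- \frac{167}{2} + \frac{1}{4} \cdot 34\right) = -320 + \left(- \frac{167}{2} + \frac{17}{2}\right) = -320 - 75 = -395$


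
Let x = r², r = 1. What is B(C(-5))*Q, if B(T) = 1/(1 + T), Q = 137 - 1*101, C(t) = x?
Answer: 18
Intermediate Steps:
x = 1 (x = 1² = 1)
C(t) = 1
Q = 36 (Q = 137 - 101 = 36)
B(C(-5))*Q = 36/(1 + 1) = 36/2 = (½)*36 = 18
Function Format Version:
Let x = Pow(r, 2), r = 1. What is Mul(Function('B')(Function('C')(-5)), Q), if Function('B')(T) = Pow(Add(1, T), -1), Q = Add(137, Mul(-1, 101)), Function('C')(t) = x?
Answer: 18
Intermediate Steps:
x = 1 (x = Pow(1, 2) = 1)
Function('C')(t) = 1
Q = 36 (Q = Add(137, -101) = 36)
Mul(Function('B')(Function('C')(-5)), Q) = Mul(Pow(Add(1, 1), -1), 36) = Mul(Pow(2, -1), 36) = Mul(Rational(1, 2), 36) = 18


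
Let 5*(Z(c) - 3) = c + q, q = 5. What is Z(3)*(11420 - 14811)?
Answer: -77993/5 ≈ -15599.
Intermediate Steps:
Z(c) = 4 + c/5 (Z(c) = 3 + (c + 5)/5 = 3 + (5 + c)/5 = 3 + (1 + c/5) = 4 + c/5)
Z(3)*(11420 - 14811) = (4 + (⅕)*3)*(11420 - 14811) = (4 + ⅗)*(-3391) = (23/5)*(-3391) = -77993/5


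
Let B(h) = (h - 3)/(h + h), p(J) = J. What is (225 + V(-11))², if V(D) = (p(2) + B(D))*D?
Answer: 38416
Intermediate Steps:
B(h) = (-3 + h)/(2*h) (B(h) = (-3 + h)/((2*h)) = (-3 + h)*(1/(2*h)) = (-3 + h)/(2*h))
V(D) = D*(2 + (-3 + D)/(2*D)) (V(D) = (2 + (-3 + D)/(2*D))*D = D*(2 + (-3 + D)/(2*D)))
(225 + V(-11))² = (225 + (-3/2 + (5/2)*(-11)))² = (225 + (-3/2 - 55/2))² = (225 - 29)² = 196² = 38416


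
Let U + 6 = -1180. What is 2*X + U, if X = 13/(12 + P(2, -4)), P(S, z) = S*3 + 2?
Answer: -11847/10 ≈ -1184.7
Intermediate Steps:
U = -1186 (U = -6 - 1180 = -1186)
P(S, z) = 2 + 3*S (P(S, z) = 3*S + 2 = 2 + 3*S)
X = 13/20 (X = 13/(12 + (2 + 3*2)) = 13/(12 + (2 + 6)) = 13/(12 + 8) = 13/20 ≈ 0.65000)
2*X + U = 2*(13/20) - 1186 = 13/10 - 1186 = -11847/10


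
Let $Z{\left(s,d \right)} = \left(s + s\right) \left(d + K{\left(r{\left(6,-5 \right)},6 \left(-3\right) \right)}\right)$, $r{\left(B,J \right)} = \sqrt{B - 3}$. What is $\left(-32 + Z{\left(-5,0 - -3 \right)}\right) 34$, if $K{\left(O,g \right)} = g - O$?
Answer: $4012 + 340 \sqrt{3} \approx 4600.9$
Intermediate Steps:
$r{\left(B,J \right)} = \sqrt{-3 + B}$
$Z{\left(s,d \right)} = 2 s \left(-18 + d - \sqrt{3}\right)$ ($Z{\left(s,d \right)} = \left(s + s\right) \left(d - \left(18 + \sqrt{-3 + 6}\right)\right) = 2 s \left(d - \left(18 + \sqrt{3}\right)\right) = 2 s \left(-18 + d - \sqrt{3}\right)$)
$\left(-32 + Z{\left(-5,0 - -3 \right)}\right) 34 = \left(-32 + 2 \left(-5\right) \left(-18 + \left(0 - -3\right) - \sqrt{3}\right)\right) 34 = \left(-32 + 2 \left(-5\right) \left(-18 + \left(0 + 3\right) - \sqrt{3}\right)\right) 34 = \left(-32 + 2 \left(-5\right) \left(-18 + 3 - \sqrt{3}\right)\right) 34 = \left(-32 + 2 \left(-5\right) \left(-15 - \sqrt{3}\right)\right) 34 = \left(-32 + \left(150 + 10 \sqrt{3}\right)\right) 34 = \left(118 + 10 \sqrt{3}\right) 34 = 4012 + 340 \sqrt{3}$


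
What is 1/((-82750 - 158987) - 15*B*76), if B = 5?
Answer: -1/247437 ≈ -4.0414e-6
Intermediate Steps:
1/((-82750 - 158987) - 15*B*76) = 1/((-82750 - 158987) - 15*5*76) = 1/(-241737 - 75*76) = 1/(-241737 - 5700) = 1/(-247437) = -1/247437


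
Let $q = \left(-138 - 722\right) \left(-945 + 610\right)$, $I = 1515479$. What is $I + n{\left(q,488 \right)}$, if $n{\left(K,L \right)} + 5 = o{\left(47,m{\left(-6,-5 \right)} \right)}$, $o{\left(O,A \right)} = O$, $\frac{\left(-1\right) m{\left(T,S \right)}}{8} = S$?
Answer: $1515521$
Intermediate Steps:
$q = 288100$ ($q = \left(-860\right) \left(-335\right) = 288100$)
$m{\left(T,S \right)} = - 8 S$
$n{\left(K,L \right)} = 42$ ($n{\left(K,L \right)} = -5 + 47 = 42$)
$I + n{\left(q,488 \right)} = 1515479 + 42 = 1515521$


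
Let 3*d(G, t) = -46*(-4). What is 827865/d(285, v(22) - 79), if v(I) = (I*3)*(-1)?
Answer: 2483595/184 ≈ 13498.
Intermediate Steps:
v(I) = -3*I (v(I) = (3*I)*(-1) = -3*I)
d(G, t) = 184/3 (d(G, t) = (-46*(-4))/3 = (⅓)*184 = 184/3)
827865/d(285, v(22) - 79) = 827865/(184/3) = 827865*(3/184) = 2483595/184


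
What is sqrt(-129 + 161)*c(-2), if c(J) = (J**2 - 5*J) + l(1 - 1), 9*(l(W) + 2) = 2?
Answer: 440*sqrt(2)/9 ≈ 69.139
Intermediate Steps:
l(W) = -16/9 (l(W) = -2 + (1/9)*2 = -2 + 2/9 = -16/9)
c(J) = -16/9 + J**2 - 5*J (c(J) = (J**2 - 5*J) - 16/9 = -16/9 + J**2 - 5*J)
sqrt(-129 + 161)*c(-2) = sqrt(-129 + 161)*(-16/9 + (-2)**2 - 5*(-2)) = sqrt(32)*(-16/9 + 4 + 10) = (4*sqrt(2))*(110/9) = 440*sqrt(2)/9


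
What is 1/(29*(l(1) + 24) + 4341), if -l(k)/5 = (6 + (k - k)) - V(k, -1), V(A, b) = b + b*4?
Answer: 1/3442 ≈ 0.00029053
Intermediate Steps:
V(A, b) = 5*b (V(A, b) = b + 4*b = 5*b)
l(k) = -55 (l(k) = -5*((6 + (k - k)) - 5*(-1)) = -5*((6 + 0) - 1*(-5)) = -5*(6 + 5) = -5*11 = -55)
1/(29*(l(1) + 24) + 4341) = 1/(29*(-55 + 24) + 4341) = 1/(29*(-31) + 4341) = 1/(-899 + 4341) = 1/3442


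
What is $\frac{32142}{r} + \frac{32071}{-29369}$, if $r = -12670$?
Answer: $- \frac{675158984}{186052615} \approx -3.6289$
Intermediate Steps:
$\frac{32142}{r} + \frac{32071}{-29369} = \frac{32142}{-12670} + \frac{32071}{-29369} = 32142 \left(- \frac{1}{12670}\right) + 32071 \left(- \frac{1}{29369}\right) = - \frac{16071}{6335} - \frac{32071}{29369} = - \frac{675158984}{186052615}$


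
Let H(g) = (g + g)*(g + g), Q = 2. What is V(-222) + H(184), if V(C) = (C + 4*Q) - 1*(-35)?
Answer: 135245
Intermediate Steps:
H(g) = 4*g² (H(g) = (2*g)*(2*g) = 4*g²)
V(C) = 43 + C (V(C) = (C + 4*2) - 1*(-35) = (C + 8) + 35 = (8 + C) + 35 = 43 + C)
V(-222) + H(184) = (43 - 222) + 4*184² = -179 + 4*33856 = -179 + 135424 = 135245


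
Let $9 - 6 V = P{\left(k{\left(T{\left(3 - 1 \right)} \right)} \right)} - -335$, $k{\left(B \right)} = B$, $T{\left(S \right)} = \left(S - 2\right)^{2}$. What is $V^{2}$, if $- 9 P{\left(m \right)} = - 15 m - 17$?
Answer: $\frac{8708401}{2916} \approx 2986.4$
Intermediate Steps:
$T{\left(S \right)} = \left(-2 + S\right)^{2}$
$P{\left(m \right)} = \frac{17}{9} + \frac{5 m}{3}$ ($P{\left(m \right)} = - \frac{- 15 m - 17}{9} = - \frac{-17 - 15 m}{9} = \frac{17}{9} + \frac{5 m}{3}$)
$V = - \frac{2951}{54}$ ($V = \frac{3}{2} - \frac{\left(\frac{17}{9} + \frac{5 \left(-2 + \left(3 - 1\right)\right)^{2}}{3}\right) - -335}{6} = \frac{3}{2} - \frac{\left(\frac{17}{9} + \frac{5 \left(-2 + \left(3 - 1\right)\right)^{2}}{3}\right) + 335}{6} = \frac{3}{2} - \frac{\left(\frac{17}{9} + \frac{5 \left(-2 + 2\right)^{2}}{3}\right) + 335}{6} = \frac{3}{2} - \frac{\left(\frac{17}{9} + \frac{5 \cdot 0^{2}}{3}\right) + 335}{6} = \frac{3}{2} - \frac{\left(\frac{17}{9} + \frac{5}{3} \cdot 0\right) + 335}{6} = \frac{3}{2} - \frac{\left(\frac{17}{9} + 0\right) + 335}{6} = \frac{3}{2} - \frac{\frac{17}{9} + 335}{6} = \frac{3}{2} - \frac{1516}{27} = - \frac{2951}{54} \approx -54.648$)
$V^{2} = \left(- \frac{2951}{54}\right)^{2} = \frac{8708401}{2916}$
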